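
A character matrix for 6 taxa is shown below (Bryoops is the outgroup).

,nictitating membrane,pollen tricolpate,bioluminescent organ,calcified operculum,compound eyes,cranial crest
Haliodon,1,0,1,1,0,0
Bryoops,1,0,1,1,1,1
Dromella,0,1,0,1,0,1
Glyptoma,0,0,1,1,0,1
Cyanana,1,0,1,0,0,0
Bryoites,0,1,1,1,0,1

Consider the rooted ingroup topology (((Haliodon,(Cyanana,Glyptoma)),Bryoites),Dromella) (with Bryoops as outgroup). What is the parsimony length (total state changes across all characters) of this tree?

Map each character onto (((Haliodon,(Cyanana,Glyptoma)),Bryoites),Dromella) (rooted by Bryoops) and count the minimum state changes it requires (Fitch parsimony):
nictitating membrane: 3; pollen tricolpate: 2; bioluminescent organ: 1; calcified operculum: 1; compound eyes: 1; cranial crest: 2.
Total tree length = 10.

10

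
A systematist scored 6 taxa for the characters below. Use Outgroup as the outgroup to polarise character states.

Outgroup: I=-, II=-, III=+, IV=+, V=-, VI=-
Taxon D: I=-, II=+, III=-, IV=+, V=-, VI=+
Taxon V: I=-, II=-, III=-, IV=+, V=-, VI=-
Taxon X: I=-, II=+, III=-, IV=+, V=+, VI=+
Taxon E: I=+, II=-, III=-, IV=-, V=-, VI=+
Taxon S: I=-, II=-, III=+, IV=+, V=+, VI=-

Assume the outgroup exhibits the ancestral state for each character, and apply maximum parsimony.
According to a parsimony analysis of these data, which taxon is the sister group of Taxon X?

Taxon D

Character polarity is set by the outgroup: the derived state is whichever differs from the outgroup's state, so for III, IV the derived state is '-', and for the remaining characters it is '+'.
I: derived state '+' in Taxon E only — an autapomorphy, so it tells us nothing about relationships among taxa.
II (derived state '+') is shared by Taxon D and Taxon X — a synapomorphy uniting that clade.
Only Taxon D, Taxon E, Taxon V, and Taxon X show the derived state '-' for III, supporting them as a clade.
IV: derived state '-' in Taxon E only — an autapomorphy, so it tells us nothing about relationships among taxa.
V groups Taxon S and Taxon X, which is incompatible with the clades supported by the remaining characters; treating it as convergent (homoplasy) costs fewer steps than any alternative tree.
VI: derived state '+' in Taxon D, Taxon E, and Taxon X only — synapomorphy for {Taxon D, Taxon E, Taxon X}.
Most parsimonious ingroup topology: ((((Taxon D,Taxon X),Taxon E),Taxon V),Taxon S).
Taxon X and Taxon D form a cherry on this tree, so they are sister taxa.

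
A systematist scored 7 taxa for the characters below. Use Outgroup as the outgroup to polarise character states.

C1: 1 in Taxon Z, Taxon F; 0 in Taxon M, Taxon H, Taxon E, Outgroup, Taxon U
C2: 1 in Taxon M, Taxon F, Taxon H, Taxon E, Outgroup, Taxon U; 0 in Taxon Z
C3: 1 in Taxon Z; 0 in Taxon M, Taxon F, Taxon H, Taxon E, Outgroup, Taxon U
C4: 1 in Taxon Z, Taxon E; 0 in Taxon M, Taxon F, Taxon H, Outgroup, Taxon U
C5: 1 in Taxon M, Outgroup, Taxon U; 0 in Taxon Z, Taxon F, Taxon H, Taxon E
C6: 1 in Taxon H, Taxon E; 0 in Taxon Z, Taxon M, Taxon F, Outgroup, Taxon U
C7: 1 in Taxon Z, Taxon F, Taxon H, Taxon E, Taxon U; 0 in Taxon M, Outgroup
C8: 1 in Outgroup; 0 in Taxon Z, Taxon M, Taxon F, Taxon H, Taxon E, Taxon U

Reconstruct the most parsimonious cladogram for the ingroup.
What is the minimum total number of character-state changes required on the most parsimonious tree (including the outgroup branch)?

Character polarity is set by the outgroup: the derived state is whichever differs from the outgroup's state, so for C2, C5, C8 the derived state is '0', and for the remaining characters it is '1'.
C1 (derived state '1') is shared by Taxon F and Taxon Z — a synapomorphy uniting that clade.
C2 (derived state '0') is unique to Taxon Z (autapomorphy; uninformative for grouping).
C3 (derived state '1') is unique to Taxon Z (autapomorphy; uninformative for grouping).
C4 (state '1') occurs in Taxon E and Taxon Z but conflicts with the nesting implied by the other characters — most parsimoniously interpreted as homoplasy.
Only Taxon E, Taxon F, Taxon H, and Taxon Z show the derived state '0' for C5, supporting them as a clade.
C6 (derived state '1') is shared by Taxon E and Taxon H — a synapomorphy uniting that clade.
Only Taxon E, Taxon F, Taxon H, Taxon U, and Taxon Z show the derived state '1' for C7, supporting them as a clade.
C8 (derived state '0') is shared by all ingroup taxa — unites the whole ingroup.
Most parsimonious ingroup topology: ((Taxon U,((Taxon H,Taxon E),(Taxon Z,Taxon F))),Taxon M).
Changes per character on this tree: C1: 1; C2: 1; C3: 1; C4: 2; C5: 1; C6: 1; C7: 1; C8: 1.
Total = 9.

9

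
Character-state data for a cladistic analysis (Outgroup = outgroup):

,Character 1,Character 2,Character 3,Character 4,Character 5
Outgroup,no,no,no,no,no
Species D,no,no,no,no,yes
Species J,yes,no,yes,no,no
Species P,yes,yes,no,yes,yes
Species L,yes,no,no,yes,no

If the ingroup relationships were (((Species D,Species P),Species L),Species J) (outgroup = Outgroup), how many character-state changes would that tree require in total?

Map each character onto (((Species D,Species P),Species L),Species J) (rooted by Outgroup) and count the minimum state changes it requires (Fitch parsimony):
Character 1: 2; Character 2: 1; Character 3: 1; Character 4: 2; Character 5: 1.
Total tree length = 7.

7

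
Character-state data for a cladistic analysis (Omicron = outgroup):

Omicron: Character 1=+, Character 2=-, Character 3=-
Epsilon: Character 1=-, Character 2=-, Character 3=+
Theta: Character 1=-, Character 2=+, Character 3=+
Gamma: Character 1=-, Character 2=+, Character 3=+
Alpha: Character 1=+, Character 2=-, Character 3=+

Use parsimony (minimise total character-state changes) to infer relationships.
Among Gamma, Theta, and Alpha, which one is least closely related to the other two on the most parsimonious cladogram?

Alpha

Character polarity is set by the outgroup: the derived state is whichever differs from the outgroup's state, so for Character 1 the derived state is '-', and for the remaining characters it is '+'.
Character 1 (derived state '-') is shared by Epsilon, Gamma, and Theta — a synapomorphy uniting that clade.
Only Gamma and Theta show the derived state '+' for Character 2, supporting them as a clade.
Character 3 (derived state '+') is shared by all ingroup taxa — unites the whole ingroup.
Most parsimonious ingroup topology: ((Epsilon,(Theta,Gamma)),Alpha).
Theta and Gamma share a more recent common ancestor with each other than either does with Alpha, so Alpha is the least closely related of the three.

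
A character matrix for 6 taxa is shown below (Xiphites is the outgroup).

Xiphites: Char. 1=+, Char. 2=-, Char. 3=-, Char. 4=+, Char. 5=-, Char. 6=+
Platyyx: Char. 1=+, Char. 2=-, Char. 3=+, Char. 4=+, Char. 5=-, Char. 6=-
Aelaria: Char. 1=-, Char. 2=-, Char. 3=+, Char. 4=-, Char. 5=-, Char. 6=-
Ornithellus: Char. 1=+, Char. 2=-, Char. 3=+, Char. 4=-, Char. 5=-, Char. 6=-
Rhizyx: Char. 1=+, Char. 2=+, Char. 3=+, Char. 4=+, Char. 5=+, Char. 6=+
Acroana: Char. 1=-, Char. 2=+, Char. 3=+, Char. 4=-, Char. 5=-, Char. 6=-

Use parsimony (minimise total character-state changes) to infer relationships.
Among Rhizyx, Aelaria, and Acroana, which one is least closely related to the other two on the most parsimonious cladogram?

Character polarity is set by the outgroup: the derived state is whichever differs from the outgroup's state, so for Char. 1, Char. 4, Char. 6 the derived state is '-', and for the remaining characters it is '+'.
Only Acroana and Aelaria show the derived state '-' for Char. 1, supporting them as a clade.
Char. 2 (state '+') occurs in Acroana and Rhizyx but conflicts with the nesting implied by the other characters — most parsimoniously interpreted as homoplasy.
All ingroup taxa share the derived state '+' for Char. 3; it defines the ingroup but does not resolve relationships within it.
Char. 4: derived state '-' in Acroana, Aelaria, and Ornithellus only — synapomorphy for {Acroana, Aelaria, Ornithellus}.
Char. 5 (derived state '+') is unique to Rhizyx (autapomorphy; uninformative for grouping).
Only Acroana, Aelaria, Ornithellus, and Platyyx show the derived state '-' for Char. 6, supporting them as a clade.
Most parsimonious ingroup topology: ((Platyyx,((Aelaria,Acroana),Ornithellus)),Rhizyx).
Aelaria and Acroana share a more recent common ancestor with each other than either does with Rhizyx, so Rhizyx is the least closely related of the three.

Rhizyx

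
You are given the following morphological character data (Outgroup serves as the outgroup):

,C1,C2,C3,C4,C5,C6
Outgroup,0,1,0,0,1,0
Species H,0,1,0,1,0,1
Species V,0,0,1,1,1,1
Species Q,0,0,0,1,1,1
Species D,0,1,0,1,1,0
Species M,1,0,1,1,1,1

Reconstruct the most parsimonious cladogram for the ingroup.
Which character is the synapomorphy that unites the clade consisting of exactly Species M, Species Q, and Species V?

C2

Character polarity is set by the outgroup: the derived state is whichever differs from the outgroup's state, so for C2, C5 the derived state is '0', and for the remaining characters it is '1'.
C1 (derived state '1') is unique to Species M (autapomorphy; uninformative for grouping).
Only Species M, Species Q, and Species V show the derived state '0' for C2, supporting them as a clade.
C3: derived state '1' in Species M and Species V only — synapomorphy for {Species M, Species V}.
All ingroup taxa share the derived state '1' for C4; it defines the ingroup but does not resolve relationships within it.
C5 (derived state '0') is unique to Species H (autapomorphy; uninformative for grouping).
C6 (derived state '1') is shared by Species H, Species M, Species Q, and Species V — a synapomorphy uniting that clade.
Most parsimonious ingroup topology: ((Species H,((Species V,Species M),Species Q)),Species D).
The clade {Species M, Species Q, Species V} is supported by C2: its derived state '0' occurs in exactly those taxa and in no other taxon (including the outgroup).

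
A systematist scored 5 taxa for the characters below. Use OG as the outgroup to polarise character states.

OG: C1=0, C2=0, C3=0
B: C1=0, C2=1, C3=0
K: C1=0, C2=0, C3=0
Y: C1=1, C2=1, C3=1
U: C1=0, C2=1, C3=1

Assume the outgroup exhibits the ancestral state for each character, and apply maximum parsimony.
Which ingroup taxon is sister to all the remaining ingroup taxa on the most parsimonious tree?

K

The outgroup has state '0' for every character, so '1' is the derived state throughout.
C1 (derived state '1') is unique to Y (autapomorphy; uninformative for grouping).
C2 (derived state '1') is shared by B, U, and Y — a synapomorphy uniting that clade.
C3: derived state '1' in U and Y only — synapomorphy for {U, Y}.
Most parsimonious ingroup topology: ((B,(Y,U)),K).
K is sister to the clade containing all other ingroup taxa, so it is the earliest-diverging (most basal) ingroup lineage.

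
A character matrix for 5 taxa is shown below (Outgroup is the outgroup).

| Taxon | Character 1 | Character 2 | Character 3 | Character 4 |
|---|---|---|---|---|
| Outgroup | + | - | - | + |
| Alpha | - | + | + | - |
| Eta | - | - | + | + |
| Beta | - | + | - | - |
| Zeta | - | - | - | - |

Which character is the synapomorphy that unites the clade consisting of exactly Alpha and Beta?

Character 2

Character polarity is set by the outgroup: the derived state is whichever differs from the outgroup's state, so for Character 1, Character 4 the derived state is '-', and for the remaining characters it is '+'.
All ingroup taxa share the derived state '-' for Character 1; it defines the ingroup but does not resolve relationships within it.
Character 2 (derived state '+') is shared by Alpha and Beta — a synapomorphy uniting that clade.
Character 3 groups Alpha and Eta, which is incompatible with the clades supported by the remaining characters; treating it as convergent (homoplasy) costs fewer steps than any alternative tree.
Character 4 (derived state '-') is shared by Alpha, Beta, and Zeta — a synapomorphy uniting that clade.
Most parsimonious ingroup topology: (((Alpha,Beta),Zeta),Eta).
The clade {Alpha, Beta} is supported by Character 2: its derived state '+' occurs in exactly those taxa and in no other taxon (including the outgroup).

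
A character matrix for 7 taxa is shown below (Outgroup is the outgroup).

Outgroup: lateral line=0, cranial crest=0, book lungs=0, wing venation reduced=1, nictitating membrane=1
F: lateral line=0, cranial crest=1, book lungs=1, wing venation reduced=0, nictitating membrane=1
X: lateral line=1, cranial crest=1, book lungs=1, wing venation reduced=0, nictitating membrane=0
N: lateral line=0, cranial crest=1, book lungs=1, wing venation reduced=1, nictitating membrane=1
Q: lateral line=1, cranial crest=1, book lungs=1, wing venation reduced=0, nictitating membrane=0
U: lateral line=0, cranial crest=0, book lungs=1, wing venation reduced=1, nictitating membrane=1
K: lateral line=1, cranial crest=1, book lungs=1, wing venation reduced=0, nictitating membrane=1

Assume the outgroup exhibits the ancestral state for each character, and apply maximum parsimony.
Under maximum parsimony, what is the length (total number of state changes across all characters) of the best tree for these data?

5

Character polarity is set by the outgroup: the derived state is whichever differs from the outgroup's state, so for wing venation reduced, nictitating membrane the derived state is '0', and for the remaining characters it is '1'.
Only K, Q, and X show the derived state '1' for lateral line, supporting them as a clade.
cranial crest: derived state '1' in F, K, N, Q, and X only — synapomorphy for {F, K, N, Q, X}.
book lungs (derived state '1') is shared by all ingroup taxa — unites the whole ingroup.
Only F, K, Q, and X show the derived state '0' for wing venation reduced, supporting them as a clade.
Only Q and X show the derived state '0' for nictitating membrane, supporting them as a clade.
Most parsimonious ingroup topology: (((F,((X,Q),K)),N),U).
Changes per character on this tree: lateral line: 1; cranial crest: 1; book lungs: 1; wing venation reduced: 1; nictitating membrane: 1.
Total = 5.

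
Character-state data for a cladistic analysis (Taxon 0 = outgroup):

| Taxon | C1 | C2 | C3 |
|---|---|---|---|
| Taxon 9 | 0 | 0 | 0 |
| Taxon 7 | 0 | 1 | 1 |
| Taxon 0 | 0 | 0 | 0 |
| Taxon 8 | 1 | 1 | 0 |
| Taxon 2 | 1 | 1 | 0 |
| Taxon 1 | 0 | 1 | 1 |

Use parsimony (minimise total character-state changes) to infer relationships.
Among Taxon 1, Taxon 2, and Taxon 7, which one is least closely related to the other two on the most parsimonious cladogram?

The outgroup has state '0' for every character, so '1' is the derived state throughout.
Only Taxon 2 and Taxon 8 show the derived state '1' for C1, supporting them as a clade.
C2: derived state '1' in Taxon 1, Taxon 2, Taxon 7, and Taxon 8 only — synapomorphy for {Taxon 1, Taxon 2, Taxon 7, Taxon 8}.
C3: derived state '1' in Taxon 1 and Taxon 7 only — synapomorphy for {Taxon 1, Taxon 7}.
Most parsimonious ingroup topology: (((Taxon 8,Taxon 2),(Taxon 1,Taxon 7)),Taxon 9).
Taxon 7 and Taxon 1 share a more recent common ancestor with each other than either does with Taxon 2, so Taxon 2 is the least closely related of the three.

Taxon 2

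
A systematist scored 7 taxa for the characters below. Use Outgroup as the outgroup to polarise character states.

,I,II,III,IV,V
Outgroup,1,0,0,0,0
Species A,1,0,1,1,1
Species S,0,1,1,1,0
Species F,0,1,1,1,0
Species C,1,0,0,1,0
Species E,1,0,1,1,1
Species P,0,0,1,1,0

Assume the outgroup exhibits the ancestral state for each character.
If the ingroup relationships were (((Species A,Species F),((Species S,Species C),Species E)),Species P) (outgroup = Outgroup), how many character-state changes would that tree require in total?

Map each character onto (((Species A,Species F),((Species S,Species C),Species E)),Species P) (rooted by Outgroup) and count the minimum state changes it requires (Fitch parsimony):
I: 3; II: 2; III: 2; IV: 1; V: 2.
Total tree length = 10.

10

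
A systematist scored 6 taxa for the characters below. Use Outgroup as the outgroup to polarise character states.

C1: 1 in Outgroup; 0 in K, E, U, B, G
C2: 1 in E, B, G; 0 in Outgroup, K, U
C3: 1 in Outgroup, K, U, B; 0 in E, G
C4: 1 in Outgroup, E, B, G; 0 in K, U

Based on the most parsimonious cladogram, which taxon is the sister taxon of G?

E

Character polarity is set by the outgroup: the derived state is whichever differs from the outgroup's state, so for C1, C3, C4 the derived state is '0', and for the remaining characters it is '1'.
All ingroup taxa share the derived state '0' for C1; it defines the ingroup but does not resolve relationships within it.
Only B, E, and G show the derived state '1' for C2, supporting them as a clade.
C3: derived state '0' in E and G only — synapomorphy for {E, G}.
C4 (derived state '0') is shared by K and U — a synapomorphy uniting that clade.
Most parsimonious ingroup topology: ((K,U),((E,G),B)).
G and E form a cherry on this tree, so they are sister taxa.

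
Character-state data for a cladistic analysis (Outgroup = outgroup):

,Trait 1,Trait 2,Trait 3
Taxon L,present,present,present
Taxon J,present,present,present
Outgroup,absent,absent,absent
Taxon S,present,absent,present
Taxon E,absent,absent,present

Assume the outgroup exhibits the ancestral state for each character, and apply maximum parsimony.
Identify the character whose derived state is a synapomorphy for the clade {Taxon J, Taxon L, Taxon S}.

Trait 1

The outgroup has state 'absent' for every character, so 'present' is the derived state throughout.
Trait 1 (derived state 'present') is shared by Taxon J, Taxon L, and Taxon S — a synapomorphy uniting that clade.
Trait 2: derived state 'present' in Taxon J and Taxon L only — synapomorphy for {Taxon J, Taxon L}.
All ingroup taxa share the derived state 'present' for Trait 3; it defines the ingroup but does not resolve relationships within it.
Most parsimonious ingroup topology: (((Taxon J,Taxon L),Taxon S),Taxon E).
The clade {Taxon J, Taxon L, Taxon S} is supported by Trait 1: its derived state 'present' occurs in exactly those taxa and in no other taxon (including the outgroup).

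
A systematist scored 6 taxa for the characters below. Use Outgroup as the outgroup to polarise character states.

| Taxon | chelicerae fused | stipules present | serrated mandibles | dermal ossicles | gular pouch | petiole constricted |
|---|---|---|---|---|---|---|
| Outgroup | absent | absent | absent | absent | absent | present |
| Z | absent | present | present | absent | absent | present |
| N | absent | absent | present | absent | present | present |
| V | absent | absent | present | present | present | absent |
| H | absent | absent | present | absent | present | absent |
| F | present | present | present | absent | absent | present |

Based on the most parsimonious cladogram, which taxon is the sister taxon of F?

Character polarity is set by the outgroup: the derived state is whichever differs from the outgroup's state, so for petiole constricted the derived state is 'absent', and for the remaining characters it is 'present'.
chelicerae fused (derived state 'present') is unique to F (autapomorphy; uninformative for grouping).
Only F and Z show the derived state 'present' for stipules present, supporting them as a clade.
serrated mandibles (derived state 'present') is shared by all ingroup taxa — unites the whole ingroup.
dermal ossicles: derived state 'present' in V only — an autapomorphy, so it tells us nothing about relationships among taxa.
Only H, N, and V show the derived state 'present' for gular pouch, supporting them as a clade.
Only H and V show the derived state 'absent' for petiole constricted, supporting them as a clade.
Most parsimonious ingroup topology: ((Z,F),(N,(V,H))).
F and Z form a cherry on this tree, so they are sister taxa.

Z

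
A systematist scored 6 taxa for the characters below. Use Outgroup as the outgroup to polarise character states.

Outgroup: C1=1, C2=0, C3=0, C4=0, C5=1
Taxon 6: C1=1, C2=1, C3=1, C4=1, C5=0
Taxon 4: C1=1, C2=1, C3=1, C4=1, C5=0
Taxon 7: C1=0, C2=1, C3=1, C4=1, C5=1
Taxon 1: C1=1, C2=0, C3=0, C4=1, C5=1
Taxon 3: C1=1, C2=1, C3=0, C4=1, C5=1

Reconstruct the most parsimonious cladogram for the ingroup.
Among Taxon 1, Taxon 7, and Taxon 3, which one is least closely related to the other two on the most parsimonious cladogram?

Character polarity is set by the outgroup: the derived state is whichever differs from the outgroup's state, so for C1, C5 the derived state is '0', and for the remaining characters it is '1'.
C1: derived state '0' in Taxon 7 only — an autapomorphy, so it tells us nothing about relationships among taxa.
C2 (derived state '1') is shared by Taxon 3, Taxon 4, Taxon 6, and Taxon 7 — a synapomorphy uniting that clade.
C3: derived state '1' in Taxon 4, Taxon 6, and Taxon 7 only — synapomorphy for {Taxon 4, Taxon 6, Taxon 7}.
C4 (derived state '1') is shared by all ingroup taxa — unites the whole ingroup.
C5: derived state '0' in Taxon 4 and Taxon 6 only — synapomorphy for {Taxon 4, Taxon 6}.
Most parsimonious ingroup topology: ((((Taxon 6,Taxon 4),Taxon 7),Taxon 3),Taxon 1).
Taxon 3 and Taxon 7 share a more recent common ancestor with each other than either does with Taxon 1, so Taxon 1 is the least closely related of the three.

Taxon 1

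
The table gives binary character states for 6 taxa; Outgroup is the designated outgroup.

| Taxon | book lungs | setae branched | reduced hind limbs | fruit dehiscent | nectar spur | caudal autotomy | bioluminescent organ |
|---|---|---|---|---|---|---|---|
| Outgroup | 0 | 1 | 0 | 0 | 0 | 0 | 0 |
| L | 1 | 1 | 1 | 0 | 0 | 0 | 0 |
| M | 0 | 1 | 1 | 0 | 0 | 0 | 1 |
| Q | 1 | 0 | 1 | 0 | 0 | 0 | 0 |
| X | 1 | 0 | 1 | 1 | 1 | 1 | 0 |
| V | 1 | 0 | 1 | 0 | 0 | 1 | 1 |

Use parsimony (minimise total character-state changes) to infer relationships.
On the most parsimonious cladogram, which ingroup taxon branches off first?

Character polarity is set by the outgroup: the derived state is whichever differs from the outgroup's state, so for setae branched the derived state is '0', and for the remaining characters it is '1'.
book lungs (derived state '1') is shared by L, Q, V, and X — a synapomorphy uniting that clade.
setae branched: derived state '0' in Q, V, and X only — synapomorphy for {Q, V, X}.
All ingroup taxa share the derived state '1' for reduced hind limbs; it defines the ingroup but does not resolve relationships within it.
fruit dehiscent (derived state '1') is unique to X (autapomorphy; uninformative for grouping).
nectar spur: derived state '1' in X only — an autapomorphy, so it tells us nothing about relationships among taxa.
Only V and X show the derived state '1' for caudal autotomy, supporting them as a clade.
bioluminescent organ groups M and V, which is incompatible with the clades supported by the remaining characters; treating it as convergent (homoplasy) costs fewer steps than any alternative tree.
Most parsimonious ingroup topology: ((L,(Q,(X,V))),M).
M is sister to the clade containing all other ingroup taxa, so it is the earliest-diverging (most basal) ingroup lineage.

M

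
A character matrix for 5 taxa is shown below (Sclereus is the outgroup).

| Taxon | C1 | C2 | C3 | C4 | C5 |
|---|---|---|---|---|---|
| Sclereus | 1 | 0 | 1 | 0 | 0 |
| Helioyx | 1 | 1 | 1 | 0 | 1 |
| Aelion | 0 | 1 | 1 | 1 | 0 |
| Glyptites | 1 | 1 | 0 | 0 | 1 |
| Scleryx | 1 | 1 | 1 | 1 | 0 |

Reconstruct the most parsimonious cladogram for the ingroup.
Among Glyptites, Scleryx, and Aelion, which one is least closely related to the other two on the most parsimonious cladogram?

Character polarity is set by the outgroup: the derived state is whichever differs from the outgroup's state, so for C1, C3 the derived state is '0', and for the remaining characters it is '1'.
C1: derived state '0' in Aelion only — an autapomorphy, so it tells us nothing about relationships among taxa.
All ingroup taxa share the derived state '1' for C2; it defines the ingroup but does not resolve relationships within it.
C3 (derived state '0') is unique to Glyptites (autapomorphy; uninformative for grouping).
Only Aelion and Scleryx show the derived state '1' for C4, supporting them as a clade.
C5: derived state '1' in Glyptites and Helioyx only — synapomorphy for {Glyptites, Helioyx}.
Most parsimonious ingroup topology: ((Helioyx,Glyptites),(Aelion,Scleryx)).
Scleryx and Aelion share a more recent common ancestor with each other than either does with Glyptites, so Glyptites is the least closely related of the three.

Glyptites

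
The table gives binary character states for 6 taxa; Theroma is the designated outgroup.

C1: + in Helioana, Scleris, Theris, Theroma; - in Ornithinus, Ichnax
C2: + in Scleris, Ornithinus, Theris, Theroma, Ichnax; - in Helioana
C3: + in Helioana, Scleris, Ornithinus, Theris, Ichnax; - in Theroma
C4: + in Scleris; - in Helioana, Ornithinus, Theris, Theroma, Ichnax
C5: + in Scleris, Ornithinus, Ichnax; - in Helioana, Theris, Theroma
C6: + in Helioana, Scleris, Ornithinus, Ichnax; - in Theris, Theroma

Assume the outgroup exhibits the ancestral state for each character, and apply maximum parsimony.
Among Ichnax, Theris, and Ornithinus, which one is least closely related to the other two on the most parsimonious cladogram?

Character polarity is set by the outgroup: the derived state is whichever differs from the outgroup's state, so for C1, C2 the derived state is '-', and for the remaining characters it is '+'.
Only Ichnax and Ornithinus show the derived state '-' for C1, supporting them as a clade.
C2: derived state '-' in Helioana only — an autapomorphy, so it tells us nothing about relationships among taxa.
All ingroup taxa share the derived state '+' for C3; it defines the ingroup but does not resolve relationships within it.
C4 (derived state '+') is unique to Scleris (autapomorphy; uninformative for grouping).
Only Ichnax, Ornithinus, and Scleris show the derived state '+' for C5, supporting them as a clade.
C6: derived state '+' in Helioana, Ichnax, Ornithinus, and Scleris only — synapomorphy for {Helioana, Ichnax, Ornithinus, Scleris}.
Most parsimonious ingroup topology: (((Scleris,(Ornithinus,Ichnax)),Helioana),Theris).
Ichnax and Ornithinus share a more recent common ancestor with each other than either does with Theris, so Theris is the least closely related of the three.

Theris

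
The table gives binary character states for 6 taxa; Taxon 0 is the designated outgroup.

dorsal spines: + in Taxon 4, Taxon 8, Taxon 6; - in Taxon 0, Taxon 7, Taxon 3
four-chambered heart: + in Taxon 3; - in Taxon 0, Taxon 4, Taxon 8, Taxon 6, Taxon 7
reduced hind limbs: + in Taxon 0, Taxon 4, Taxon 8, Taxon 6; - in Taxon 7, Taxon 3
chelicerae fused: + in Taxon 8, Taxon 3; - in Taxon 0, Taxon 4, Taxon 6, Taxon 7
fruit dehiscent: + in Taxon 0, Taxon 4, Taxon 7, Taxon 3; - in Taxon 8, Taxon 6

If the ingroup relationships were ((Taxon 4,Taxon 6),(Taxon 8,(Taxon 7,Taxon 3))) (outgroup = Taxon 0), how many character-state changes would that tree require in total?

8

Map each character onto ((Taxon 4,Taxon 6),(Taxon 8,(Taxon 7,Taxon 3))) (rooted by Taxon 0) and count the minimum state changes it requires (Fitch parsimony):
dorsal spines: 2; four-chambered heart: 1; reduced hind limbs: 1; chelicerae fused: 2; fruit dehiscent: 2.
Total tree length = 8.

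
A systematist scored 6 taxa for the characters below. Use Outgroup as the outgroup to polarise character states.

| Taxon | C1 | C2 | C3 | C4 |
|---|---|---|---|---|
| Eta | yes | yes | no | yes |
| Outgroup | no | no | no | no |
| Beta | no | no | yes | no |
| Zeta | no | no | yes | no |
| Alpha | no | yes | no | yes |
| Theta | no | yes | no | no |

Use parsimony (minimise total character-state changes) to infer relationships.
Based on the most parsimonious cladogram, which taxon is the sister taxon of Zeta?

The outgroup has state 'no' for every character, so 'yes' is the derived state throughout.
C1 (derived state 'yes') is unique to Eta (autapomorphy; uninformative for grouping).
C2 (derived state 'yes') is shared by Alpha, Eta, and Theta — a synapomorphy uniting that clade.
C3: derived state 'yes' in Beta and Zeta only — synapomorphy for {Beta, Zeta}.
C4: derived state 'yes' in Alpha and Eta only — synapomorphy for {Alpha, Eta}.
Most parsimonious ingroup topology: (((Alpha,Eta),Theta),(Zeta,Beta)).
Zeta and Beta form a cherry on this tree, so they are sister taxa.

Beta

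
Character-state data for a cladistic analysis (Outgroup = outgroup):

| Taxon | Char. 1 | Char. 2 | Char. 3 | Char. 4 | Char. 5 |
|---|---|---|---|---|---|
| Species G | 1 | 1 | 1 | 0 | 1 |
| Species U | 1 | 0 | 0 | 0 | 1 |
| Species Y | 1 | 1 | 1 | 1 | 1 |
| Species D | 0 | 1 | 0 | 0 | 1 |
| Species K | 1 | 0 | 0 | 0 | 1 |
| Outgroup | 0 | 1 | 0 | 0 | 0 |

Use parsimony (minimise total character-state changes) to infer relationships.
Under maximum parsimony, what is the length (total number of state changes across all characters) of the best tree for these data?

5

Character polarity is set by the outgroup: the derived state is whichever differs from the outgroup's state, so for Char. 2 the derived state is '0', and for the remaining characters it is '1'.
Char. 1 (derived state '1') is shared by Species G, Species K, Species U, and Species Y — a synapomorphy uniting that clade.
Only Species K and Species U show the derived state '0' for Char. 2, supporting them as a clade.
Char. 3: derived state '1' in Species G and Species Y only — synapomorphy for {Species G, Species Y}.
Char. 4: derived state '1' in Species Y only — an autapomorphy, so it tells us nothing about relationships among taxa.
Char. 5 (derived state '1') is shared by all ingroup taxa — unites the whole ingroup.
Most parsimonious ingroup topology: (Species D,((Species K,Species U),(Species Y,Species G))).
Changes per character on this tree: Char. 1: 1; Char. 2: 1; Char. 3: 1; Char. 4: 1; Char. 5: 1.
Total = 5.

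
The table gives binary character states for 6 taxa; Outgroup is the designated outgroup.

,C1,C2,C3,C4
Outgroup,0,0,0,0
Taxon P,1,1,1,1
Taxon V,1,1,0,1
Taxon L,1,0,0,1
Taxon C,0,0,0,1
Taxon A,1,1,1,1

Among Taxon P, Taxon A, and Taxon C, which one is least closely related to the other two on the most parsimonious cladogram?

The outgroup has state '0' for every character, so '1' is the derived state throughout.
C1: derived state '1' in Taxon A, Taxon L, Taxon P, and Taxon V only — synapomorphy for {Taxon A, Taxon L, Taxon P, Taxon V}.
C2 (derived state '1') is shared by Taxon A, Taxon P, and Taxon V — a synapomorphy uniting that clade.
C3: derived state '1' in Taxon A and Taxon P only — synapomorphy for {Taxon A, Taxon P}.
C4 (derived state '1') is shared by all ingroup taxa — unites the whole ingroup.
Most parsimonious ingroup topology: ((((Taxon P,Taxon A),Taxon V),Taxon L),Taxon C).
Taxon A and Taxon P share a more recent common ancestor with each other than either does with Taxon C, so Taxon C is the least closely related of the three.

Taxon C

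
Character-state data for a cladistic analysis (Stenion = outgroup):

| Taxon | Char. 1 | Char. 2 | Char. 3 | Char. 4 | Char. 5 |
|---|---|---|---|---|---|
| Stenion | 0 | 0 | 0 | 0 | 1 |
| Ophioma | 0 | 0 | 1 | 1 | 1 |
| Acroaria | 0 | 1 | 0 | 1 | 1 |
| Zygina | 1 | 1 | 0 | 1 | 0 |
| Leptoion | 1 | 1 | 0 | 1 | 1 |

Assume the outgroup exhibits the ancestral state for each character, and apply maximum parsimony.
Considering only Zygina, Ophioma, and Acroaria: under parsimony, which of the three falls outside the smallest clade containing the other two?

Ophioma

Character polarity is set by the outgroup: the derived state is whichever differs from the outgroup's state, so for Char. 5 the derived state is '0', and for the remaining characters it is '1'.
Char. 1 (derived state '1') is shared by Leptoion and Zygina — a synapomorphy uniting that clade.
Char. 2 (derived state '1') is shared by Acroaria, Leptoion, and Zygina — a synapomorphy uniting that clade.
Char. 3 (derived state '1') is unique to Ophioma (autapomorphy; uninformative for grouping).
All ingroup taxa share the derived state '1' for Char. 4; it defines the ingroup but does not resolve relationships within it.
Char. 5 (derived state '0') is unique to Zygina (autapomorphy; uninformative for grouping).
Most parsimonious ingroup topology: (Ophioma,(Acroaria,(Zygina,Leptoion))).
Zygina and Acroaria share a more recent common ancestor with each other than either does with Ophioma, so Ophioma is the least closely related of the three.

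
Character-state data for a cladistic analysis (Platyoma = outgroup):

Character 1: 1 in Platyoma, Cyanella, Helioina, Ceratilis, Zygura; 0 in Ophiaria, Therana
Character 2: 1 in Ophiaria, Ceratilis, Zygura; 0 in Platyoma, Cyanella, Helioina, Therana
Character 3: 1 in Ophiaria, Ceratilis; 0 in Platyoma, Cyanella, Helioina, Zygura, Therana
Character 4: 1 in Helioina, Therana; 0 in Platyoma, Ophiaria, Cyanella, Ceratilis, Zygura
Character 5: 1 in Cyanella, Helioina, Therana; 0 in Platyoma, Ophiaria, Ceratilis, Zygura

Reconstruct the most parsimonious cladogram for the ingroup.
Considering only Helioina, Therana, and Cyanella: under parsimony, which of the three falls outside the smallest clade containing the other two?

Character polarity is set by the outgroup: the derived state is whichever differs from the outgroup's state, so for Character 1 the derived state is '0', and for the remaining characters it is '1'.
Character 1 (state '0') occurs in Ophiaria and Therana but conflicts with the nesting implied by the other characters — most parsimoniously interpreted as homoplasy.
Character 2: derived state '1' in Ceratilis, Ophiaria, and Zygura only — synapomorphy for {Ceratilis, Ophiaria, Zygura}.
Only Ceratilis and Ophiaria show the derived state '1' for Character 3, supporting them as a clade.
Character 4: derived state '1' in Helioina and Therana only — synapomorphy for {Helioina, Therana}.
Character 5 (derived state '1') is shared by Cyanella, Helioina, and Therana — a synapomorphy uniting that clade.
Most parsimonious ingroup topology: ((Cyanella,(Therana,Helioina)),((Ophiaria,Ceratilis),Zygura)).
Therana and Helioina share a more recent common ancestor with each other than either does with Cyanella, so Cyanella is the least closely related of the three.

Cyanella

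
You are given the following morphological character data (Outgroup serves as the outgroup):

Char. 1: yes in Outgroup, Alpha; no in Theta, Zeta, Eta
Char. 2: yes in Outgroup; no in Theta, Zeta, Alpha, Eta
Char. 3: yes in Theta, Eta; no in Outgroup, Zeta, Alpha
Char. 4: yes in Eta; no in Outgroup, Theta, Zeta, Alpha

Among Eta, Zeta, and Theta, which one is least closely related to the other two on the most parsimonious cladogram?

Zeta

Character polarity is set by the outgroup: the derived state is whichever differs from the outgroup's state, so for Char. 1, Char. 2 the derived state is 'no', and for the remaining characters it is 'yes'.
Char. 1 (derived state 'no') is shared by Eta, Theta, and Zeta — a synapomorphy uniting that clade.
Char. 2 (derived state 'no') is shared by all ingroup taxa — unites the whole ingroup.
Only Eta and Theta show the derived state 'yes' for Char. 3, supporting them as a clade.
Char. 4: derived state 'yes' in Eta only — an autapomorphy, so it tells us nothing about relationships among taxa.
Most parsimonious ingroup topology: (((Theta,Eta),Zeta),Alpha).
Eta and Theta share a more recent common ancestor with each other than either does with Zeta, so Zeta is the least closely related of the three.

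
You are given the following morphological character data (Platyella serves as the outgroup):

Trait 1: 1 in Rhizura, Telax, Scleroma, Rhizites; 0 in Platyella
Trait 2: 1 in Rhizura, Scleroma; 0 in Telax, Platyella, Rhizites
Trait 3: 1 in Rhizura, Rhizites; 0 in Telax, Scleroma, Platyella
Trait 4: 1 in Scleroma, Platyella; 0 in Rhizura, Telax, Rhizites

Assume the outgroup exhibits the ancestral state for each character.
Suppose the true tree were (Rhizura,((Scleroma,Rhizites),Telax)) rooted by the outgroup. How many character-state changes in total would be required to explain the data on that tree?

7

Map each character onto (Rhizura,((Scleroma,Rhizites),Telax)) (rooted by Platyella) and count the minimum state changes it requires (Fitch parsimony):
Trait 1: 1; Trait 2: 2; Trait 3: 2; Trait 4: 2.
Total tree length = 7.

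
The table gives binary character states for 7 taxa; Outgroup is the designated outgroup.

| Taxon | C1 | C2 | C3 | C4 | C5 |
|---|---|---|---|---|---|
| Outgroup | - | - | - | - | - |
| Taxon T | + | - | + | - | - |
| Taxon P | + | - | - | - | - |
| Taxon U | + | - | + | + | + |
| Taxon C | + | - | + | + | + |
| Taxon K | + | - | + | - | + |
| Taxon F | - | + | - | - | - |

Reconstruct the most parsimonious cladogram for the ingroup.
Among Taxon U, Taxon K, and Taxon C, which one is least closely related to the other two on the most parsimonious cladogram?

Taxon K

The outgroup has state '-' for every character, so '+' is the derived state throughout.
C1: derived state '+' in Taxon C, Taxon K, Taxon P, Taxon T, and Taxon U only — synapomorphy for {Taxon C, Taxon K, Taxon P, Taxon T, Taxon U}.
C2 (derived state '+') is unique to Taxon F (autapomorphy; uninformative for grouping).
Only Taxon C, Taxon K, Taxon T, and Taxon U show the derived state '+' for C3, supporting them as a clade.
C4 (derived state '+') is shared by Taxon C and Taxon U — a synapomorphy uniting that clade.
C5: derived state '+' in Taxon C, Taxon K, and Taxon U only — synapomorphy for {Taxon C, Taxon K, Taxon U}.
Most parsimonious ingroup topology: (((Taxon T,((Taxon U,Taxon C),Taxon K)),Taxon P),Taxon F).
Taxon U and Taxon C share a more recent common ancestor with each other than either does with Taxon K, so Taxon K is the least closely related of the three.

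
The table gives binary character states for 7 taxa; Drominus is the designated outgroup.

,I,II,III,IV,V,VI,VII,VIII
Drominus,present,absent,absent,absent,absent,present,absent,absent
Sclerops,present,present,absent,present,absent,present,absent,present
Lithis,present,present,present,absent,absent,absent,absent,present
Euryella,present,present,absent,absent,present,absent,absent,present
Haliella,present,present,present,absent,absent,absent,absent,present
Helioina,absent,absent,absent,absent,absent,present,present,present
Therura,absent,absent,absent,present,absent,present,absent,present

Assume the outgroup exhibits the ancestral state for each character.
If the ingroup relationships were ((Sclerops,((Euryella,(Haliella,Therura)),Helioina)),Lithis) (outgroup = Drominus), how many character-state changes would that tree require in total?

Map each character onto ((Sclerops,((Euryella,(Haliella,Therura)),Helioina)),Lithis) (rooted by Drominus) and count the minimum state changes it requires (Fitch parsimony):
I: 2; II: 3; III: 2; IV: 2; V: 1; VI: 3; VII: 1; VIII: 1.
Total tree length = 15.

15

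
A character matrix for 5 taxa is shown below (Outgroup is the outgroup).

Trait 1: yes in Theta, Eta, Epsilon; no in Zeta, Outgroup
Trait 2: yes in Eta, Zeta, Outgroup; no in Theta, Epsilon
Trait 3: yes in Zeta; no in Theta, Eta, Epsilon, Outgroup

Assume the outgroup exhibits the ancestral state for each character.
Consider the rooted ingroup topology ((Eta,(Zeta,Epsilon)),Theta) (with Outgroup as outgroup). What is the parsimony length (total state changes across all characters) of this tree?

5

Map each character onto ((Eta,(Zeta,Epsilon)),Theta) (rooted by Outgroup) and count the minimum state changes it requires (Fitch parsimony):
Trait 1: 2; Trait 2: 2; Trait 3: 1.
Total tree length = 5.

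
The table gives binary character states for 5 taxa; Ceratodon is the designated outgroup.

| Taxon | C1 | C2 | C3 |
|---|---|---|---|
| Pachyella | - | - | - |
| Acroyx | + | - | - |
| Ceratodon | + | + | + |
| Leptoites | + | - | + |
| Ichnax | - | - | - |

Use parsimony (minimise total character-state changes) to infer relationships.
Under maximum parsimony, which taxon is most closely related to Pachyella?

Ichnax

The outgroup has state '+' for every character, so '-' is the derived state throughout.
C1 (derived state '-') is shared by Ichnax and Pachyella — a synapomorphy uniting that clade.
All ingroup taxa share the derived state '-' for C2; it defines the ingroup but does not resolve relationships within it.
C3: derived state '-' in Acroyx, Ichnax, and Pachyella only — synapomorphy for {Acroyx, Ichnax, Pachyella}.
Most parsimonious ingroup topology: (((Ichnax,Pachyella),Acroyx),Leptoites).
Pachyella and Ichnax form a cherry on this tree, so they are sister taxa.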